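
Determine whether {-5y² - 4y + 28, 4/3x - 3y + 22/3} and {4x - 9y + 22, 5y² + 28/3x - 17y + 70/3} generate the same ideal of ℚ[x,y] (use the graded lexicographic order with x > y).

Yes, the ideals are equal.

For a fixed monomial order, each ideal has a unique reduced Gröbner basis; comparing bases decides equality.
Buchberger on the first generating set:
f_1 = -5y² - 4y + 28, LT = y².
f_2 = 4/3x - 3y + 22/3, LT = x.

The S-polynomials (S(f_1,f_2)) all reduce to 0 modulo the current basis, so we have a Gröbner basis.
Inter-reduce: drop elements whose leading term is divisible by another's, tail-reduce, and make monic.
Reduced Gröbner basis: {y² + ⅘y - 28/5, x - 9/4y + 11/2}.

Buchberger on the second generating set:
h_1 = 4x - 9y + 22, LT = x.
h_2 = 5y² + 28/3x - 17y + 70/3, LT = y².

The S-polynomials (S(h_1,h_2)) all reduce to 0 modulo the current basis, so we have a Gröbner basis.
Inter-reduce: drop elements whose leading term is divisible by another's, tail-reduce, and make monic.
Reduced Gröbner basis: {y² + ⅘y - 28/5, x - 9/4y + 11/2}.

Same reduced basis, so the two generating sets span the same ideal.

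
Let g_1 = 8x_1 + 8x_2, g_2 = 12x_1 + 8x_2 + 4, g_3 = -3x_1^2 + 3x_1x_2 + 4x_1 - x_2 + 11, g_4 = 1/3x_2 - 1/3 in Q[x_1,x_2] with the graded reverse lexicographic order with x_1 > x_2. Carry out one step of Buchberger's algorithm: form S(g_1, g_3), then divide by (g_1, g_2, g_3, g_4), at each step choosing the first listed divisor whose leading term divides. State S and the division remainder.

lcm(LM(g_1), LM(g_3)) = x_1^2.
S = (lcm/LT(g_1))·g_1 − (lcm/LT(g_3))·g_3 = 2x_1x_2 + 4/3x_1 - 1/3x_2 + 11/3.
Reduce S modulo (g_1, g_2, g_3, g_4) in that order:
  leading term x_1x_2: subtract (1/4x_2)·g_1 from 2x_1x_2 + 4/3x_1 - 1/3x_2 + 11/3 → -2x_2^2 + 4/3x_1 - 1/3x_2 + 11/3
  leading term x_2^2: subtract (-6x_2)·g_4 from -2x_2^2 + 4/3x_1 - 1/3x_2 + 11/3 → 4/3x_1 - 7/3x_2 + 11/3
  leading term x_1: subtract (1/6)·g_1 from 4/3x_1 - 7/3x_2 + 11/3 → -11/3x_2 + 11/3
  leading term x_2: subtract (-11)·g_4 from -11/3x_2 + 11/3 → 0
The remainder is 0, so this S-polynomial contributes no new basis element.

S(g_1, g_3) = 2x_1x_2 + 4/3x_1 - 1/3x_2 + 11/3; remainder on division = 0.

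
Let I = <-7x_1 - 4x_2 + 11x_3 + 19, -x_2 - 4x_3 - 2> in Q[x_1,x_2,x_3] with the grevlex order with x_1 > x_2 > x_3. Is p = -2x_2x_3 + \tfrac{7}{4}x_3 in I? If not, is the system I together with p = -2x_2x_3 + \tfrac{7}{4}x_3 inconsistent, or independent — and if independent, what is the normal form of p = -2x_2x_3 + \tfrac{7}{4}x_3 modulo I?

First compute the reduced Gröbner basis of I by Buchberger's algorithm.
f_1 = -7x_1 - 4x_2 + 11x_3 + 19, LT = x_1.
f_2 = -x_2 - 4x_3 - 2, LT = x_2.

The S-polynomials (S(f_1,f_2)) all reduce to 0 modulo the current basis, so we have a Gröbner basis.
Inter-reduce: drop elements whose leading term is divisible by another's, tail-reduce, and make monic.
Reduced Gröbner basis: {x_1 - \tfrac{27}{7}x_3 - \tfrac{27}{7}, x_2 + 4x_3 + 2}.
Label its elements g_1 = x_1 - \tfrac{27}{7}x_3 - \tfrac{27}{7}, g_2 = x_2 + 4x_3 + 2.

Reduce p = -2x_2x_3 + \tfrac{7}{4}x_3 modulo G:
  leading term x_2x_3: subtract (-2x_3)·g_2 from -2x_2x_3 + \tfrac{7}{4}x_3 → 8x_3^{2} + \tfrac{23}{4}x_3
  leading term x_3^{2}: no divisor's leading term divides it; move 8x_3^{2} to the remainder.
  leading term x_3: no divisor's leading term divides it; move \tfrac{23}{4}x_3 to the remainder.
  normal form = 8x_3^{2} + \tfrac{23}{4}x_3.
The normal form is nonzero, so p ∉ I. Since p minus its normal form lies in I, I + (p) = I + (r) where r = 8x_3^{2} + \tfrac{23}{4}x_3; decide whether this ideal is the whole ring.
Run Buchberger on G together with r (pairs among the g_i already reduce to 0 since G is a Gröbner basis):
g_1 = x_1 - \tfrac{27}{7}x_3 - \tfrac{27}{7}, LT = x_1.
g_2 = x_2 + 4x_3 + 2, LT = x_2.
r = 8x_3^{2} + \tfrac{23}{4}x_3, LT = x_3^{2}.

The S-polynomials (S(g_1,g_2), S(g_1,r), S(g_2,r)) all reduce to 0 modulo the current basis, so we have a Gröbner basis.
Inter-reduce: drop elements whose leading term is divisible by another's, tail-reduce, and make monic.
Reduced Gröbner basis: {x_3^{2} + \tfrac{23}{32}x_3, x_1 - \tfrac{27}{7}x_3 - \tfrac{27}{7}, x_2 + 4x_3 + 2}.
The reduced Gröbner basis of I + (p) is {x_3^{2} + \tfrac{23}{32}x_3, x_1 - \tfrac{27}{7}x_3 - \tfrac{27}{7}, x_2 + 4x_3 + 2} ≠ {1}, a proper ideal, so the enlarged system stays consistent: p is independent of I, with normal form 8x_3^{2} + \tfrac{23}{4}x_3.

-2x_2x_3 + \tfrac{7}{4}x_3 is independent of I; its normal form modulo I is 8x_3^{2} + \tfrac{23}{4}x_3.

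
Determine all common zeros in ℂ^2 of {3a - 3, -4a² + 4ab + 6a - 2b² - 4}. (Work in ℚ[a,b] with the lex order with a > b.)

{(1, 1)}

Compute a lex Gröbner basis by Buchberger's algorithm.
f_1 = 3a - 3, LT = a.
f_2 = -4a² + 4ab + 6a - 2b² - 4, LT = a².

S(f_1,f_2): lcm = a². S = ab + ½a - ½b² - 1.
  leading term ab: subtract (⅓b)·f_1 from ab + ½a - ½b² - 1 → ½a - ½b² + b - 1
  leading term a: subtract (⅙)·f_1 from ½a - ½b² + b - 1 → -½b² + b - ½
  leading term b²: no divisor's leading term divides it; move -½b² to the remainder.
  leading term b: no divisor's leading term divides it; move b to the remainder.
  leading term 1: no divisor's leading term divides it; move -½ to the remainder.
  remainder -½b² + b - ½ ≠ 0; add h_3 = -½b² + b - ½ to the basis.

S(f_1,h_3): leading monomials are coprime, so the S-polynomial reduces to 0 (Buchberger's first criterion).
S(f_2,h_3): leading monomials are coprime, so the S-polynomial reduces to 0 (Buchberger's first criterion).
Every S-polynomial of the final basis reduces to 0, so we have a Gröbner basis.
Inter-reduce: drop elements whose leading term is divisible by another's, tail-reduce, and make monic.
Reduced Gröbner basis: {a - 1, b² - 2b + 1}.

From the last basis element, b² - 2b + 1 = 0, so b takes values in {1}. Each choice, substituted upward through the basis, yields the corresponding point(s) of the solution set.
  b = 1: the earlier basis element becomes a - 1 = 0, giving a = 1 — point (1, 1).
A lex Gröbner basis triangularizes the system, enabling back-substitution.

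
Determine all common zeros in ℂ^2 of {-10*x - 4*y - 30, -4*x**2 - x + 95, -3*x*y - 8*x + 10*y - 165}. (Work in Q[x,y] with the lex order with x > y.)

{(-5, 5)}

Compute a lex Gröbner basis by Buchberger's algorithm.
f_1 = -10*x - 4*y - 30, LT = x.
f_2 = -4*x**2 - x + 95, LT = x**2.
f_3 = -3*x*y - 8*x + 10*y - 165, LT = x*y.

S(f_1,f_2): lcm = x**2. S = 2/5*x*y + 11/4*x + 95/4.
  leading term x*y: subtract (-1/25*y)·f_1 from 2/5*x*y + 11/4*x + 95/4 → 11/4*x - 4/25*y**2 - 6/5*y + 95/4
  leading term x: subtract (-11/40)·f_1 from 11/4*x - 4/25*y**2 - 6/5*y + 95/4 → -4/25*y**2 - 23/10*y + 31/2
  leading term y**2: no divisor's leading term divides it; move -4/25*y**2 to the remainder.
  leading term y: no divisor's leading term divides it; move -23/10*y to the remainder.
  leading term 1: no divisor's leading term divides it; move 31/2 to the remainder.
  remainder -4/25*y**2 - 23/10*y + 31/2 ≠ 0; add h_4 = -4/25*y**2 - 23/10*y + 31/2 to the basis.

S(f_1,f_3): lcm = x*y. S = -8/3*x + 2/5*y**2 + 19/3*y - 55.
  leading term x: subtract (4/15)·f_1 from -8/3*x + 2/5*y**2 + 19/3*y - 55 → 2/5*y**2 + 37/5*y - 47
  leading term y**2: subtract (-5/2)·h_4 from 2/5*y**2 + 37/5*y - 47 → 33/20*y - 33/4
  leading term y: no divisor's leading term divides it; move 33/20*y to the remainder.
  leading term 1: no divisor's leading term divides it; move -33/4 to the remainder.
  remainder 33/20*y - 33/4 ≠ 0; add h_5 = 33/20*y - 33/4 to the basis.

The other S-polynomials (S(f_2,f_3), S(f_1,h_4), S(f_2,h_4), S(f_3,h_4), S(f_1,h_5), S(f_2,h_5), S(f_3,h_5), S(h_4,h_5)) all reduce to 0 modulo the current basis, so we have a Gröbner basis.
Inter-reduce: drop elements whose leading term is divisible by another's, tail-reduce, and make monic.
Reduced Gröbner basis: {x + 5, y - 5}.

The lex basis is triangular: the last element involves only y. Solving y - 5 = 0 gives y ∈ {5}; substituting each value into the earlier elements determines the remaining variables.
  y = 5: the earlier basis element becomes x + 5 = 0, giving x = -5 — point (-5, 5).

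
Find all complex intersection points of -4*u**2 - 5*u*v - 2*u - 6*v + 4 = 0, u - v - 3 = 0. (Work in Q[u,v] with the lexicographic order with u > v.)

Compute a lex Gröbner basis by Buchberger's algorithm.
f_1 = -4*u**2 - 5*u*v - 2*u - 6*v + 4, LT = u**2.
f_2 = u - v - 3, LT = u.

S(f_1,f_2): lcm = u**2. S = 9/4*u*v + 7/2*u + 3/2*v - 1.
  leading term u*v: subtract (9/4*v)·f_2 from 9/4*u*v + 7/2*u + 3/2*v - 1 → 7/2*u + 9/4*v**2 + 33/4*v - 1
  leading term u: subtract (7/2)·f_2 from 7/2*u + 9/4*v**2 + 33/4*v - 1 → 9/4*v**2 + 47/4*v + 19/2
  leading term v**2: no divisor's leading term divides it; move 9/4*v**2 to the remainder.
  leading term v: no divisor's leading term divides it; move 47/4*v to the remainder.
  leading term 1: no divisor's leading term divides it; move 19/2 to the remainder.
  remainder 9/4*v**2 + 47/4*v + 19/2 ≠ 0; add h_3 = 9/4*v**2 + 47/4*v + 19/2 to the basis.

The other S-polynomials (S(f_1,h_3), S(f_2,h_3)) all reduce to 0 modulo the current basis, so we have a Gröbner basis.
Inter-reduce: drop elements whose leading term is divisible by another's, tail-reduce, and make monic.
Reduced Gröbner basis: {u - v - 3, v**2 + 47/9*v + 38/9}.

A lex Gröbner basis eliminates variables successively. Here v**2 + 47/9*v + 38/9 depends only on v, with roots {-38/9, -1}; lifting each root through the earlier basis elements recovers the full solutions.
  v = -38/9: the earlier basis element becomes u + 11/9 = 0, giving u = -11/9 — point (-11/9, -38/9).
  v = -1: the earlier basis element becomes u - 2 = 0, giving u = 2 — point (2, -1).
This is the nonlinear analogue of row-reducing a linear system.

{(-11/9, -38/9), (2, -1)}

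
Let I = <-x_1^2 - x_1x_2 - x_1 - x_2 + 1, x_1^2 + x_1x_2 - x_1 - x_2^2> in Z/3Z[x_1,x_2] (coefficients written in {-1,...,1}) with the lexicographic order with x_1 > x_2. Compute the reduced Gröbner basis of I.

f_1 = -x_1^2 - x_1x_2 - x_1 - x_2 + 1, LT = x_1^2.
f_2 = x_1^2 + x_1x_2 - x_1 - x_2^2, LT = x_1^2.

S(f_1,f_2): lcm = x_1^2. S = -x_1 + x_2^2 + x_2 - 1.
  reduce S modulo (f_1, f_2):
  remainder -x_1 + x_2^2 + x_2 - 1 ≠ 0; add g_3 = -x_1 + x_2^2 + x_2 - 1 to the basis.

S(f_1,g_3): lcm = x_1^2. S = x_1x_2^2 - x_1x_2 + x_2 - 1.
  reduce S modulo (f_1, f_2, g_3):
  remainder x_2^4 + x_2^2 - x_2 - 1 ≠ 0; add g_4 = x_2^4 + x_2^2 - x_2 - 1 to the basis.

The other S-polynomials (S(f_2,g_3), S(f_1,g_4), S(f_2,g_4), S(g_3,g_4)) all reduce to 0 modulo the current basis, so we have a Gröbner basis.
Inter-reduce: drop elements whose leading term is divisible by another's, tail-reduce, and make monic.

G = {x_1 - x_2^2 - x_2 + 1, x_2^4 + x_2^2 - x_2 - 1}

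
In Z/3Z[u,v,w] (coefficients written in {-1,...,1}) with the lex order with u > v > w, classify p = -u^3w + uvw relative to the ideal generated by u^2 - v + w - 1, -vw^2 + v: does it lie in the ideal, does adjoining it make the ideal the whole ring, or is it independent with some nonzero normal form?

First compute the reduced Gröbner basis of I by Buchberger's algorithm.
f_1 = u^2 - v + w - 1, LT = u^2.
f_2 = -vw^2 + v, LT = vw^2.

The S-polynomials (S(f_1,f_2)) all reduce to 0 modulo the current basis, so we have a Gröbner basis.
Inter-reduce: drop elements whose leading term is divisible by another's, tail-reduce, and make monic.
Reduced Gröbner basis: {u^2 - v + w - 1, vw^2 - v}.
Label its elements g_1 = u^2 - v + w - 1, g_2 = vw^2 - v.

Reduce p = -u^3w + uvw modulo G:
  leading term u^3w: subtract (-uw)·g_1 from -u^3w + uvw → uw^2 - uw
  leading term uw^2: no divisor's leading term divides it; move uw^2 to the remainder.
  leading term uw: no divisor's leading term divides it; move -uw to the remainder.
  normal form = uw^2 - uw.
The normal form is nonzero, so p ∉ I. Since p minus its normal form lies in I, I + (p) = I + (r) where r = uw^2 - uw; decide whether this ideal is the whole ring.
Run Buchberger on G together with r (pairs among the g_i already reduce to 0 since G is a Gröbner basis):
g_1 = u^2 - v + w - 1, LT = u^2.
g_2 = vw^2 - v, LT = vw^2.
r = uw^2 - uw, LT = uw^2.

S(g_1,r): lcm = u^2w^2. S = u^2w - vw^2 + w^3 - w^2.
  leading term u^2w: subtract (w)·g_1 from u^2w - vw^2 + w^3 - w^2 → -vw^2 + vw + w^3 + w^2 + w
  leading term vw^2: subtract (-1)·g_2 from -vw^2 + vw + w^3 + w^2 + w → vw - v + w^3 + w^2 + w
  leading term vw: no divisor's leading term divides it; move vw to the remainder.
  leading term v: no divisor's leading term divides it; move -v to the remainder.
  leading term w^3: no divisor's leading term divides it; move w^3 to the remainder.
  leading term w^2: no divisor's leading term divides it; move w^2 to the remainder.
  leading term w: no divisor's leading term divides it; move w to the remainder.
  remainder vw - v + w^3 + w^2 + w ≠ 0; add m_4 = vw - v + w^3 + w^2 + w to the basis.

S(g_2,m_4): lcm = vw^2. S = vw - v - w^4 - w^3 - w^2.
  leading term vw: subtract (1)·m_4 from vw - v - w^4 - w^3 - w^2 → -w^4 + w^3 + w^2 - w
  leading term w^4: no divisor's leading term divides it; move -w^4 to the remainder.
  leading term w^3: no divisor's leading term divides it; move w^3 to the remainder.
  leading term w^2: no divisor's leading term divides it; move w^2 to the remainder.
  leading term w: no divisor's leading term divides it; move -w to the remainder.
  remainder -w^4 + w^3 + w^2 - w ≠ 0; add m_5 = -w^4 + w^3 + w^2 - w to the basis.

The other S-polynomials (S(g_1,g_2), S(g_2,r), S(g_1,m_4), S(r,m_4), S(g_1,m_5), S(g_2,m_5), S(r,m_5), S(m_4,m_5)) all reduce to 0 modulo the current basis, so we have a Gröbner basis.
Inter-reduce: drop elements whose leading term is divisible by another's, tail-reduce, and make monic.
Reduced Gröbner basis: {u^2 - v + w - 1, uw^2 - uw, vw - v + w^3 + w^2 + w, w^4 - w^3 - w^2 + w}.
The reduced Gröbner basis of I + (p) is {u^2 - v + w - 1, uw^2 - uw, vw - v + w^3 + w^2 + w, w^4 - w^3 - w^2 + w} ≠ {1}, a proper ideal, so the enlarged system stays consistent: p is independent of I, with normal form uw^2 - uw.

-u^3w + uvw is independent of I; its normal form modulo I is uw^2 - uw.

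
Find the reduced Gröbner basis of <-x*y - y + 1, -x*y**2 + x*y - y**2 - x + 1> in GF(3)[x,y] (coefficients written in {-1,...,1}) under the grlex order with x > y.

Buchberger's algorithm terminates because the ascending chain of leading-term ideals stabilizes.

f_1 = -x*y - y + 1, LT = x*y.
f_2 = -x*y**2 + x*y - y**2 - x + 1, LT = x*y**2.

S(f_1,f_2): lcm = x*y**2. S = x*y - x - y + 1.
  leading term x*y: subtract (-1)·f_1 from x*y - x - y + 1 → -x + y - 1
  leading term x: no divisor's leading term divides it; move -x to the remainder.
  leading term y: no divisor's leading term divides it; move y to the remainder.
  leading term 1: no divisor's leading term divides it; move -1 to the remainder.
  remainder -x + y - 1 ≠ 0; add g_3 = -x + y - 1 to the basis.

S(f_1,g_3): lcm = x*y. S = y**2 - 1.
  leading term y**2: no divisor's leading term divides it; move y**2 to the remainder.
  leading term 1: no divisor's leading term divides it; move -1 to the remainder.
  remainder y**2 - 1 ≠ 0; add g_4 = y**2 - 1 to the basis.

S(f_2,g_3): lcm = x*y**2. S = y**3 - x*y + x - 1.
  leading term y**3: subtract (y)·g_4 from y**3 - x*y + x - 1 → -x*y + x + y - 1
  leading term x*y: subtract (1)·f_1 from -x*y + x + y - 1 → x - y + 1
  leading term x: subtract (-1)·g_3 from x - y + 1 → 0
  remainder 0.

S(f_1,g_4): lcm = x*y**2. S = y**2 + x - y.
  leading term y**2: subtract (1)·g_4 from y**2 + x - y → x - y + 1
  leading term x: subtract (-1)·g_3 from x - y + 1 → 0
  remainder 0.

S(f_2,g_4): lcm = x*y**2. S = -x*y + y**2 - x - 1.
  leading term x*y: subtract (1)·f_1 from -x*y + y**2 - x - 1 → y**2 - x + y + 1
  leading term y**2: subtract (1)·g_4 from y**2 - x + y + 1 → -x + y - 1
  leading term x: subtract (1)·g_3 from -x + y - 1 → 0
  remainder 0.

S(g_3,g_4): leading monomials are coprime, so the S-polynomial reduces to 0 (Buchberger's first criterion).
Every S-polynomial of the final basis reduces to 0, so we have a Gröbner basis.
Inter-reduce: drop elements whose leading term is divisible by another's, tail-reduce, and make monic.

G = {y**2 - 1, x - y + 1}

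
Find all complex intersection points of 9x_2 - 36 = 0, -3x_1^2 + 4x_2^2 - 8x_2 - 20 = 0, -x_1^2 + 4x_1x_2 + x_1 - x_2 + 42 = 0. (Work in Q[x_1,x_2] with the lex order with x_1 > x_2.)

{(-2, 4)}

Compute a lex Gröbner basis by Buchberger's algorithm.
f_1 = 9x_2 - 36, LT = x_2.
f_2 = -3x_1^2 + 4x_2^2 - 8x_2 - 20, LT = x_1^2.
f_3 = -x_1^2 + 4x_1x_2 + x_1 - x_2 + 42, LT = x_1^2.

S(f_2,f_3): lcm = x_1^2. S = 4x_1x_2 + x_1 - 4/3x_2^2 + 5/3x_2 + 146/3.
  reduce S modulo (f_1, f_2, f_3):
  remainder 17x_1 + 34 ≠ 0; add h_4 = 17x_1 + 34 to the basis.

The other S-polynomials (S(f_1,f_2), S(f_1,f_3), S(f_1,h_4), S(f_2,h_4), S(f_3,h_4)) all reduce to 0 modulo the current basis, so we have a Gröbner basis.
Inter-reduce: drop elements whose leading term is divisible by another's, tail-reduce, and make monic.
Reduced Gröbner basis: {x_1 + 2, x_2 - 4}.

The lex basis is triangular: the last element involves only x_2. Solving x_2 - 4 = 0 gives x_2 ∈ {4}; substituting each value into the earlier elements determines the remaining variables.
  x_2 = 4: the earlier basis element becomes x_1 + 2 = 0, giving x_1 = -2 — point (-2, 4).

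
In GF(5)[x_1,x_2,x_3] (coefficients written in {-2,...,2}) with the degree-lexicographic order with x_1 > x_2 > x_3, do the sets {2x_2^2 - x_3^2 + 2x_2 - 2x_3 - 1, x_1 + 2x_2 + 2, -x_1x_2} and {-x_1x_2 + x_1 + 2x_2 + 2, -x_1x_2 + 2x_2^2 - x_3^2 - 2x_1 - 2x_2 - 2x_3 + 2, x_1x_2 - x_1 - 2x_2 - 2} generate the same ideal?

No, the ideals differ.

Equality of ideals is decidable: compute both reduced Gröbner bases (unique for the ordering) and check whether they agree.
Buchberger on the first generating set:
f_1 = 2x_2^2 - x_3^2 + 2x_2 - 2x_3 - 1, LT = x_2^2.
f_2 = x_1 + 2x_2 + 2, LT = x_1.
f_3 = -x_1x_2, LT = x_1x_2.

S(f_1,f_3): lcm = x_1x_2^2. S = 2x_1x_3^2 + x_1x_2 - x_1x_3 + 2x_1.
  leading term x_1x_3^2: subtract (2x_3^2)·f_2 from 2x_1x_3^2 + x_1x_2 - x_1x_3 + 2x_1 → x_2x_3^2 + x_1x_2 - x_1x_3 + x_3^2 + 2x_1
  leading term x_2x_3^2: no divisor's leading term divides it; move x_2x_3^2 to the remainder.
  leading term x_1x_2: subtract (x_2)·f_2 from x_1x_2 - x_1x_3 + x_3^2 + 2x_1 → -x_1x_3 - 2x_2^2 + x_3^2 + 2x_1 - 2x_2
  leading term x_1x_3: subtract (-x_3)·f_2 from -x_1x_3 - 2x_2^2 + x_3^2 + 2x_1 - 2x_2 → -2x_2^2 + 2x_2x_3 + x_3^2 + 2x_1 - 2x_2 + 2x_3
  leading term x_2^2: subtract (-1)·f_1 from -2x_2^2 + 2x_2x_3 + x_3^2 + 2x_1 - 2x_2 + 2x_3 → 2x_2x_3 + 2x_1 - 1
  leading term x_2x_3: no divisor's leading term divides it; move 2x_2x_3 to the remainder.
  leading term x_1: subtract (2)·f_2 from 2x_1 - 1 → x_2
  leading term x_2: no divisor's leading term divides it; move x_2 to the remainder.
  remainder x_2x_3^2 + 2x_2x_3 + x_2 ≠ 0; add g_4 = x_2x_3^2 + 2x_2x_3 + x_2 to the basis.

S(f_2,f_3): lcm = x_1x_2. S = 2x_2^2 + 2x_2.
  leading term x_2^2: subtract (1)·f_1 from 2x_2^2 + 2x_2 → x_3^2 + 2x_3 + 1
  leading term x_3^2: no divisor's leading term divides it; move x_3^2 to the remainder.
  leading term x_3: no divisor's leading term divides it; move 2x_3 to the remainder.
  leading term 1: no divisor's leading term divides it; move 1 to the remainder.
  remainder x_3^2 + 2x_3 + 1 ≠ 0; add g_5 = x_3^2 + 2x_3 + 1 to the basis.

The other S-polynomials (S(f_1,f_2), S(f_1,g_4), S(f_2,g_4), S(f_3,g_4), S(f_1,g_5), S(f_2,g_5), S(f_3,g_5), S(g_4,g_5)) all reduce to 0 modulo the current basis, so we have a Gröbner basis.
Inter-reduce: drop elements whose leading term is divisible by another's, tail-reduce, and make monic.
Reduced Gröbner basis: {x_2^2 + x_2, x_3^2 + 2x_3 + 1, x_1 + 2x_2 + 2}.

Buchberger on the second generating set:
h_1 = -x_1x_2 + x_1 + 2x_2 + 2, LT = x_1x_2.
h_2 = -x_1x_2 + 2x_2^2 - x_3^2 - 2x_1 - 2x_2 - 2x_3 + 2, LT = x_1x_2.
h_3 = x_1x_2 - x_1 - 2x_2 - 2, LT = x_1x_2.

S(h_1,h_2): lcm = x_1x_2. S = 2x_2^2 - x_3^2 + 2x_1 + x_2 - 2x_3.
  leading term x_2^2: no divisor's leading term divides it; move 2x_2^2 to the remainder.
  leading term x_3^2: no divisor's leading term divides it; move -x_3^2 to the remainder.
  leading term x_1: no divisor's leading term divides it; move 2x_1 to the remainder.
  leading term x_2: no divisor's leading term divides it; move x_2 to the remainder.
  leading term x_3: no divisor's leading term divides it; move -2x_3 to the remainder.
  remainder 2x_2^2 - x_3^2 + 2x_1 + x_2 - 2x_3 ≠ 0; add k_4 = 2x_2^2 - x_3^2 + 2x_1 + x_2 - 2x_3 to the basis.

S(h_1,k_4): lcm = x_1x_2^2. S = -2x_1x_3^2 - x_1^2 + x_1x_2 + x_1x_3 - 2x_2^2 - 2x_2.
  leading term x_1x_3^2: no divisor's leading term divides it; move -2x_1x_3^2 to the remainder.
  leading term x_1^2: no divisor's leading term divides it; move -x_1^2 to the remainder.
  leading term x_1x_2: subtract (-1)·h_1 from x_1x_2 + x_1x_3 - 2x_2^2 - 2x_2 → x_1x_3 - 2x_2^2 + x_1 + 2
  leading term x_1x_3: no divisor's leading term divides it; move x_1x_3 to the remainder.
  leading term x_2^2: subtract (-1)·k_4 from -2x_2^2 + x_1 + 2 → -x_3^2 - 2x_1 + x_2 - 2x_3 + 2
  leading term x_3^2: no divisor's leading term divides it; move -x_3^2 to the remainder.
  leading term x_1: no divisor's leading term divides it; move -2x_1 to the remainder.
  leading term x_2: no divisor's leading term divides it; move x_2 to the remainder.
  leading term x_3: no divisor's leading term divides it; move -2x_3 to the remainder.
  leading term 1: no divisor's leading term divides it; move 2 to the remainder.
  remainder -2x_1x_3^2 - x_1^2 + x_1x_3 - x_3^2 - 2x_1 + x_2 - 2x_3 + 2 ≠ 0; add k_5 = -2x_1x_3^2 - x_1^2 + x_1x_3 - x_3^2 - 2x_1 + x_2 - 2x_3 + 2 to the basis.

The other S-polynomials (S(h_1,h_3), S(h_2,h_3), S(h_2,k_4), S(h_3,k_4), S(h_1,k_5), S(h_2,k_5), S(h_3,k_5), S(k_4,k_5)) all reduce to 0 modulo the current basis, so we have a Gröbner basis.
Inter-reduce: drop elements whose leading term is divisible by another's, tail-reduce, and make monic.
Reduced Gröbner basis: {x_1x_3^2 - 2x_1^2 + 2x_1x_3 - 2x_3^2 + x_1 + 2x_2 + x_3 - 1, x_1x_2 - x_1 - 2x_2 - 2, x_2^2 + 2x_3^2 + x_1 - 2x_2 - x_3}.

Since the reduced bases disagree, the two ideals are not the same.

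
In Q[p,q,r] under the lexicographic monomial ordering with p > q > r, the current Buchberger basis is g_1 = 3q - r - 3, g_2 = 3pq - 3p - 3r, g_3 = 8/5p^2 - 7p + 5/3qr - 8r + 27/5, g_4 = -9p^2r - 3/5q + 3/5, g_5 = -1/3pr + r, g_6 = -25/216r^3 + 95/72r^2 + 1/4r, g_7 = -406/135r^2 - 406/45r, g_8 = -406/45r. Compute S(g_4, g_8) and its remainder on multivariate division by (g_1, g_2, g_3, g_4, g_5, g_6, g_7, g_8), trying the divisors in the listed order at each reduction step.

S(g_4, g_8) = 1/15q - 1/15; remainder on division = 0.

lcm(LM(g_4), LM(g_8)) = p^2r.
S = (lcm/LT(g_4))·g_4 − (lcm/LT(g_8))·g_8 = 1/15q - 1/15.
Reduce S modulo (g_1, g_2, g_3, g_4, g_5, g_6, g_7, g_8) in that order:
  leading term q: subtract (1/45)·g_1 from 1/15q - 1/15 → 1/45r
  leading term r: subtract (-1/406)·g_8 from 1/45r → 0
The remainder is 0, so this S-polynomial contributes no new basis element.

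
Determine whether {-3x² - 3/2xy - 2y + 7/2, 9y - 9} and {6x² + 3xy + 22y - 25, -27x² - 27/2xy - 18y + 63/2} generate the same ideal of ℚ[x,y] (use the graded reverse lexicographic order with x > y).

Yes, the ideals are equal.

Equality of ideals is decidable: compute both reduced Gröbner bases (unique for the ordering) and check whether they agree.
Buchberger on the first generating set:
f_1 = -3x² - 3/2xy - 2y + 7/2, LT = x².
f_2 = 9y - 9, LT = y.

The S-polynomials (S(f_1,f_2)) all reduce to 0 modulo the current basis, so we have a Gröbner basis.
Inter-reduce: drop elements whose leading term is divisible by another's, tail-reduce, and make monic.
Reduced Gröbner basis: {x² + ½x - ½, y - 1}.

Buchberger on the second generating set:
h_1 = 6x² + 3xy + 22y - 25, LT = x².
h_2 = -27x² - 27/2xy - 18y + 63/2, LT = x².

S(h_1,h_2): lcm = x². S = 3y - 3.
  reduce S modulo (h_1, h_2):
  remainder 3y - 3 ≠ 0; add k_3 = 3y - 3 to the basis.

The other S-polynomials (S(h_1,k_3), S(h_2,k_3)) all reduce to 0 modulo the current basis, so we have a Gröbner basis.
Inter-reduce: drop elements whose leading term is divisible by another's, tail-reduce, and make monic.
Reduced Gröbner basis: {x² + ½x - ½, y - 1}.

Same reduced basis, so the two generating sets span the same ideal.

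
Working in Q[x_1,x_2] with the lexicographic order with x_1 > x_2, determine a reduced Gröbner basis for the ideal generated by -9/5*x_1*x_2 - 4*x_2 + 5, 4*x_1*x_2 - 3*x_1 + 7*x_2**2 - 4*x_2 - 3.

G = {x_1 - 7/3*x_2**2 + 116/27*x_2 - 73/27, x_2**3 - 116/63*x_2**2 + 19/9*x_2 - 25/21}

f_1 = -9/5*x_1*x_2 - 4*x_2 + 5, LT = x_1*x_2.
f_2 = 4*x_1*x_2 - 3*x_1 + 7*x_2**2 - 4*x_2 - 3, LT = x_1*x_2.

S(f_1,f_2): lcm = x_1*x_2. S = 3/4*x_1 - 7/4*x_2**2 + 29/9*x_2 - 73/36.
  reduce S modulo (f_1, f_2):
  remainder 3/4*x_1 - 7/4*x_2**2 + 29/9*x_2 - 73/36 ≠ 0; add g_3 = 3/4*x_1 - 7/4*x_2**2 + 29/9*x_2 - 73/36 to the basis.

S(f_1,g_3): lcm = x_1*x_2. S = 7/3*x_2**3 - 116/27*x_2**2 + 133/27*x_2 - 25/9.
  reduce S modulo (f_1, f_2, g_3):
  remainder 7/3*x_2**3 - 116/27*x_2**2 + 133/27*x_2 - 25/9 ≠ 0; add g_4 = 7/3*x_2**3 - 116/27*x_2**2 + 133/27*x_2 - 25/9 to the basis.

The other S-polynomials (S(f_2,g_3), S(f_1,g_4), S(f_2,g_4), S(g_3,g_4)) all reduce to 0 modulo the current basis, so we have a Gröbner basis.
Inter-reduce: drop elements whose leading term is divisible by another's, tail-reduce, and make monic.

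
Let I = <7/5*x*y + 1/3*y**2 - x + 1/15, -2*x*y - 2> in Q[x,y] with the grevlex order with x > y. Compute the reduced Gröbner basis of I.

f_1 = 7/5*x*y + 1/3*y**2 - x + 1/15, LT = x*y.
f_2 = -2*x*y - 2, LT = x*y.

S(f_1,f_2): lcm = x*y. S = 5/21*y**2 - 5/7*x - 20/21.
  leading term y**2: no divisor's leading term divides it; move 5/21*y**2 to the remainder.
  leading term x: no divisor's leading term divides it; move -5/7*x to the remainder.
  leading term 1: no divisor's leading term divides it; move -20/21 to the remainder.
  remainder 5/21*y**2 - 5/7*x - 20/21 ≠ 0; add g_3 = 5/21*y**2 - 5/7*x - 20/21 to the basis.

S(f_1,g_3): lcm = x*y**2. S = 5/21*y**3 + 3*x**2 - 5/7*x*y + 4*x + 1/21*y.
  leading term y**3: subtract (y)·g_3 from 5/21*y**3 + 3*x**2 - 5/7*x*y + 4*x + 1/21*y → 3*x**2 + 4*x + y
  leading term x**2: no divisor's leading term divides it; move 3*x**2 to the remainder.
  leading term x: no divisor's leading term divides it; move 4*x to the remainder.
  leading term y: no divisor's leading term divides it; move y to the remainder.
  remainder 3*x**2 + 4*x + y ≠ 0; add g_4 = 3*x**2 + 4*x + y to the basis.

The other S-polynomials (S(f_2,g_3), S(f_1,g_4), S(f_2,g_4), S(g_3,g_4)) all reduce to 0 modulo the current basis, so we have a Gröbner basis.
Inter-reduce: drop elements whose leading term is divisible by another's, tail-reduce, and make monic.

G = {x**2 + 4/3*x + 1/3*y, x*y + 1, y**2 - 3*x - 4}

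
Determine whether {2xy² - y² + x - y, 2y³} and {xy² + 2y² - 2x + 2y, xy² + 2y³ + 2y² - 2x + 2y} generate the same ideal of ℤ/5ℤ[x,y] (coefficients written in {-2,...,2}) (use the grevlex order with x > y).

Yes, the ideals are equal.

Since reduced Gröbner bases are canonical representatives of ideals under a given ordering, it suffices to compute and compare them.
Buchberger on the first generating set:
f_1 = 2xy² - y² + x - y, LT = xy².
f_2 = 2y³, LT = y³.

S(f_1,f_2): lcm = xy³. S = 2y³ - 2xy + 2y².
  leading term y³: subtract (1)·f_2 from 2y³ - 2xy + 2y² → -2xy + 2y²
  leading term xy: no divisor's leading term divides it; move -2xy to the remainder.
  leading term y²: no divisor's leading term divides it; move 2y² to the remainder.
  remainder -2xy + 2y² ≠ 0; add g_3 = -2xy + 2y² to the basis.

S(f_1,g_3): lcm = xy². S = y³ + 2y² - 2x + 2y.
  leading term y³: subtract (-2)·f_2 from y³ + 2y² - 2x + 2y → 2y² - 2x + 2y
  leading term y²: no divisor's leading term divides it; move 2y² to the remainder.
  leading term x: no divisor's leading term divides it; move -2x to the remainder.
  leading term y: no divisor's leading term divides it; move 2y to the remainder.
  remainder 2y² - 2x + 2y ≠ 0; add g_4 = 2y² - 2x + 2y to the basis.

S(f_1,g_4): lcm = xy². S = x² - xy + 2y² - 2x + 2y.
  leading term x²: no divisor's leading term divides it; move x² to the remainder.
  leading term xy: subtract (-2)·g_3 from -xy + 2y² - 2x + 2y → y² - 2x + 2y
  leading term y²: subtract (-2)·g_4 from y² - 2x + 2y → -x + y
  leading term x: no divisor's leading term divides it; move -x to the remainder.
  leading term y: no divisor's leading term divides it; move y to the remainder.
  remainder x² - x + y ≠ 0; add g_5 = x² - x + y to the basis.

The other S-polynomials (S(f_2,g_3), S(f_2,g_4), S(g_3,g_4), S(f_1,g_5), S(f_2,g_5), S(g_3,g_5), S(g_4,g_5)) all reduce to 0 modulo the current basis, so we have a Gröbner basis.
Inter-reduce: drop elements whose leading term is divisible by another's, tail-reduce, and make monic.
Reduced Gröbner basis: {x² - x + y, xy - x + y, y² - x + y}.

Buchberger on the second generating set:
h_1 = xy² + 2y² - 2x + 2y, LT = xy².
h_2 = xy² + 2y³ + 2y² - 2x + 2y, LT = xy².

S(h_1,h_2): lcm = xy². S = -2y³.
  leading term y³: no divisor's leading term divides it; move -2y³ to the remainder.
  remainder -2y³ ≠ 0; add k_3 = -2y³ to the basis.

S(h_1,k_3): lcm = xy³. S = 2y³ - 2xy + 2y².
  leading term y³: subtract (-1)·k_3 from 2y³ - 2xy + 2y² → -2xy + 2y²
  leading term xy: no divisor's leading term divides it; move -2xy to the remainder.
  leading term y²: no divisor's leading term divides it; move 2y² to the remainder.
  remainder -2xy + 2y² ≠ 0; add k_4 = -2xy + 2y² to the basis.

S(h_1,k_4): lcm = xy². S = y³ + 2y² - 2x + 2y.
  leading term y³: subtract (2)·k_3 from y³ + 2y² - 2x + 2y → 2y² - 2x + 2y
  leading term y²: no divisor's leading term divides it; move 2y² to the remainder.
  leading term x: no divisor's leading term divides it; move -2x to the remainder.
  leading term y: no divisor's leading term divides it; move 2y to the remainder.
  remainder 2y² - 2x + 2y ≠ 0; add k_5 = 2y² - 2x + 2y to the basis.

S(h_1,k_5): lcm = xy². S = x² - xy + 2y² - 2x + 2y.
  leading term x²: no divisor's leading term divides it; move x² to the remainder.
  leading term xy: subtract (-2)·k_4 from -xy + 2y² - 2x + 2y → y² - 2x + 2y
  leading term y²: subtract (-2)·k_5 from y² - 2x + 2y → -x + y
  leading term x: no divisor's leading term divides it; move -x to the remainder.
  leading term y: no divisor's leading term divides it; move y to the remainder.
  remainder x² - x + y ≠ 0; add k_6 = x² - x + y to the basis.

The other S-polynomials (S(h_2,k_3), S(h_2,k_4), S(k_3,k_4), S(h_2,k_5), S(k_3,k_5), S(k_4,k_5), S(h_1,k_6), S(h_2,k_6), S(k_3,k_6), S(k_4,k_6), S(k_5,k_6)) all reduce to 0 modulo the current basis, so we have a Gröbner basis.
Inter-reduce: drop elements whose leading term is divisible by another's, tail-reduce, and make monic.
Reduced Gröbner basis: {x² - x + y, xy - x + y, y² - x + y}.

Same reduced basis, so the two generating sets span the same ideal.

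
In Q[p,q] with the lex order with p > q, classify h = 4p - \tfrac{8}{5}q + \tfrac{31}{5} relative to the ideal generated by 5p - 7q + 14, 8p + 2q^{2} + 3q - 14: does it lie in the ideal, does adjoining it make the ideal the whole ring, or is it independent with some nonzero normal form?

Adjoining 4p - \tfrac{8}{5}q + \tfrac{31}{5} makes the ideal the whole ring: the system is inconsistent.

First compute the reduced Gröbner basis of I by Buchberger's algorithm.
f_1 = 5p - 7q + 14, LT = p.
f_2 = 8p + 2q^{2} + 3q - 14, LT = p.

S(f_1,f_2): lcm = p. S = -\tfrac{1}{4}q^{2} - \tfrac{71}{40}q + \tfrac{91}{20}.
  leading term q^{2}: no divisor's leading term divides it; move -\tfrac{1}{4}q^{2} to the remainder.
  leading term q: no divisor's leading term divides it; move -\tfrac{71}{40}q to the remainder.
  leading term 1: no divisor's leading term divides it; move \tfrac{91}{20} to the remainder.
  remainder -\tfrac{1}{4}q^{2} - \tfrac{71}{40}q + \tfrac{91}{20} ≠ 0; add k_3 = -\tfrac{1}{4}q^{2} - \tfrac{71}{40}q + \tfrac{91}{20} to the basis.

The other S-polynomials (S(f_1,k_3), S(f_2,k_3)) all reduce to 0 modulo the current basis, so we have a Gröbner basis.
Inter-reduce: drop elements whose leading term is divisible by another's, tail-reduce, and make monic.
Reduced Gröbner basis: {p - \tfrac{7}{5}q + \tfrac{14}{5}, q^{2} + \tfrac{71}{10}q - \tfrac{91}{5}}.
Label its elements g_1 = p - \tfrac{7}{5}q + \tfrac{14}{5}, g_2 = q^{2} + \tfrac{71}{10}q - \tfrac{91}{5}.

Reduce h = 4p - \tfrac{8}{5}q + \tfrac{31}{5} modulo G:
  leading term p: subtract (4)·g_1 from 4p - \tfrac{8}{5}q + \tfrac{31}{5} → 4q - 5
  leading term q: no divisor's leading term divides it; move 4q to the remainder.
  leading term 1: no divisor's leading term divides it; move -5 to the remainder.
  normal form = 4q - 5.
The normal form is nonzero, so h ∉ I. Since h minus its normal form lies in I, I + (h) = I + (r) where r = 4q - 5; decide whether this ideal is the whole ring.
Run Buchberger on G together with r (pairs among the g_i already reduce to 0 since G is a Gröbner basis):
g_1 = p - \tfrac{7}{5}q + \tfrac{14}{5}, LT = p.
g_2 = q^{2} + \tfrac{71}{10}q - \tfrac{91}{5}, LT = q^{2}.
r = 4q - 5, LT = q.

S(g_2,r): lcm = q^{2}. S = \tfrac{167}{20}q - \tfrac{91}{5}.
  leading term q: subtract (\tfrac{167}{80})·r from \tfrac{167}{20}q - \tfrac{91}{5} → -\tfrac{621}{80}
  leading term 1: no divisor's leading term divides it; move -\tfrac{621}{80} to the remainder.
  remainder -\tfrac{621}{80} ≠ 0; add m_4 = -\tfrac{621}{80} to the basis.

The other S-polynomials (S(g_1,g_2), S(g_1,r), S(g_1,m_4), S(g_2,m_4), S(r,m_4)) all reduce to 0 modulo the current basis, so we have a Gröbner basis.
Inter-reduce: drop elements whose leading term is divisible by another's, tail-reduce, and make monic.
Reduced Gröbner basis: {1}.
The reduced Gröbner basis of I + (h) is {1}: the ideal is the whole ring, so the enlarged system has no common solution — adjoining h is inconsistent.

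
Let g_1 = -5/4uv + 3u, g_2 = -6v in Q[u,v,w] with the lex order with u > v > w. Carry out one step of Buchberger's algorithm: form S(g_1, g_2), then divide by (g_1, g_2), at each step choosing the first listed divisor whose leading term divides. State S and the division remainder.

S(g_1, g_2) = -12/5u; remainder on division = -12/5u.

lcm(LM(g_1), LM(g_2)) = uv.
S = (lcm/LT(g_1))·g_1 − (lcm/LT(g_2))·g_2 = -12/5u.
Reduce S modulo (g_1, g_2) in that order:
  leading term u: no divisor's leading term divides it; move -12/5u to the remainder.
The remainder -12/5u is nonzero, so it would be added as the next basis element.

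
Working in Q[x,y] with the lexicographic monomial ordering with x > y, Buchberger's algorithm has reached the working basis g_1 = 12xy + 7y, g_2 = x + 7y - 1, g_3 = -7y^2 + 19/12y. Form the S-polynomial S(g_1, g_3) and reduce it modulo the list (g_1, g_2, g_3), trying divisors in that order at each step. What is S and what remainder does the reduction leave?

lcm(LM(g_1), LM(g_3)) = xy^2.
S = (lcm/LT(g_1))·g_1 − (lcm/LT(g_3))·g_3 = 19/84xy + 7/12y^2.
Reduce S modulo (g_1, g_2, g_3) in that order:
  leading term xy: subtract (19/1008)·g_1 from 19/84xy + 7/12y^2 → 7/12y^2 - 19/144y
  leading term y^2: subtract (-1/12)·g_3 from 7/12y^2 - 19/144y → 0
The remainder is 0, so this S-polynomial contributes no new basis element.

S(g_1, g_3) = 19/84xy + 7/12y^2; remainder on division = 0.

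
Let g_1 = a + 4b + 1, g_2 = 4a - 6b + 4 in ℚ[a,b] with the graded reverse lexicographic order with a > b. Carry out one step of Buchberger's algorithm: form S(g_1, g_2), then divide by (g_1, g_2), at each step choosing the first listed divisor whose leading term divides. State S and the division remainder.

lcm(LM(g_1), LM(g_2)) = a.
S = (lcm/LT(g_1))·g_1 − (lcm/LT(g_2))·g_2 = 11/2b.
Reduce S modulo (g_1, g_2) in that order:
  leading term b: no divisor's leading term divides it; move 11/2b to the remainder.
The remainder 11/2b is nonzero, so it would be added as the next basis element.

S(g_1, g_2) = 11/2b; remainder on division = 11/2b.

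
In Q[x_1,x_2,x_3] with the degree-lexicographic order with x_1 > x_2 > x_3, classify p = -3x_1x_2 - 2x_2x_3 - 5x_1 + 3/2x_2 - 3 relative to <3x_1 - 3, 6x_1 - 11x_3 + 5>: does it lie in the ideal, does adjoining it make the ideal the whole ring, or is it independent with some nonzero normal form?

First compute the reduced Gröbner basis of I by Buchberger's algorithm.
f_1 = 3x_1 - 3, LT = x_1.
f_2 = 6x_1 - 11x_3 + 5, LT = x_1.

S(f_1,f_2): lcm = x_1. S = 11/6x_3 - 11/6.
  reduce S modulo (f_1, f_2):
  remainder 11/6x_3 - 11/6 ≠ 0; add h_3 = 11/6x_3 - 11/6 to the basis.

The other S-polynomials (S(f_1,h_3), S(f_2,h_3)) all reduce to 0 modulo the current basis, so we have a Gröbner basis.
Inter-reduce: drop elements whose leading term is divisible by another's, tail-reduce, and make monic.
Reduced Gröbner basis: {x_1 - 1, x_3 - 1}.
Label its elements g_1 = x_1 - 1, g_2 = x_3 - 1.

Reduce p = -3x_1x_2 - 2x_2x_3 - 5x_1 + 3/2x_2 - 3 modulo G:
  leading term x_1x_2: subtract (-3x_2)·g_1 from -3x_1x_2 - 2x_2x_3 - 5x_1 + 3/2x_2 - 3 → -2x_2x_3 - 5x_1 - 3/2x_2 - 3
  leading term x_2x_3: subtract (-2x_2)·g_2 from -2x_2x_3 - 5x_1 - 3/2x_2 - 3 → -5x_1 - 7/2x_2 - 3
  leading term x_1: subtract (-5)·g_1 from -5x_1 - 7/2x_2 - 3 → -7/2x_2 - 8
  leading term x_2: no divisor's leading term divides it; move -7/2x_2 to the remainder.
  leading term 1: no divisor's leading term divides it; move -8 to the remainder.
  normal form = -7/2x_2 - 8.
The normal form is nonzero, so p ∉ I. Since p minus its normal form lies in I, I + (p) = I + (r) where r = -7/2x_2 - 8; decide whether this ideal is the whole ring.
Run Buchberger on G together with r (pairs among the g_i already reduce to 0 since G is a Gröbner basis):
g_1 = x_1 - 1, LT = x_1.
g_2 = x_3 - 1, LT = x_3.
r = -7/2x_2 - 8, LT = x_2.

The S-polynomials (S(g_1,g_2), S(g_1,r), S(g_2,r)) all reduce to 0 modulo the current basis, so we have a Gröbner basis.
Inter-reduce: drop elements whose leading term is divisible by another's, tail-reduce, and make monic.
Reduced Gröbner basis: {x_1 - 1, x_2 + 16/7, x_3 - 1}.
The reduced Gröbner basis of I + (p) is {x_1 - 1, x_2 + 16/7, x_3 - 1} ≠ {1}, a proper ideal, so the enlarged system stays consistent: p is independent of I, with normal form -7/2x_2 - 8.

Ideal membership is decidable via reduction modulo a Gröbner basis.

-3x_1x_2 - 2x_2x_3 - 5x_1 + 3/2x_2 - 3 is independent of I; its normal form modulo I is -7/2x_2 - 8.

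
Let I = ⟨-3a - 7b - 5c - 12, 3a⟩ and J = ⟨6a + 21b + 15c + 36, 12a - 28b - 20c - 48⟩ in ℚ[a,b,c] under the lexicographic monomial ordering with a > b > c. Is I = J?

Equality of ideals is decidable: compute both reduced Gröbner bases (unique for the ordering) and check whether they agree.
Buchberger on the first generating set:
f_1 = -3a - 7b - 5c - 12, LT = a.
f_2 = 3a, LT = a.

S(f_1,f_2): lcm = a. S = 7/3b + 5/3c + 4.
  reduce S modulo (f_1, f_2):
  remainder 7/3b + 5/3c + 4 ≠ 0; add g_3 = 7/3b + 5/3c + 4 to the basis.

The other S-polynomials (S(f_1,g_3), S(f_2,g_3)) all reduce to 0 modulo the current basis, so we have a Gröbner basis.
Inter-reduce: drop elements whose leading term is divisible by another's, tail-reduce, and make monic.
Reduced Gröbner basis: {a, b + 5/7c + 12/7}.

Buchberger on the second generating set:
h_1 = 6a + 21b + 15c + 36, LT = a.
h_2 = 12a - 28b - 20c - 48, LT = a.

S(h_1,h_2): lcm = a. S = 35/6b + 25/6c + 10.
  reduce S modulo (h_1, h_2):
  remainder 35/6b + 25/6c + 10 ≠ 0; add k_3 = 35/6b + 25/6c + 10 to the basis.

The other S-polynomials (S(h_1,k_3), S(h_2,k_3)) all reduce to 0 modulo the current basis, so we have a Gröbner basis.
Inter-reduce: drop elements whose leading term is divisible by another's, tail-reduce, and make monic.
Reduced Gröbner basis: {a, b + 5/7c + 12/7}.

Same reduced basis, so the two generating sets span the same ideal.
The same test decides containment: I ⊆ J iff every generator of I reduces to 0 modulo a Gröbner basis of J.

Yes, the ideals are equal.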